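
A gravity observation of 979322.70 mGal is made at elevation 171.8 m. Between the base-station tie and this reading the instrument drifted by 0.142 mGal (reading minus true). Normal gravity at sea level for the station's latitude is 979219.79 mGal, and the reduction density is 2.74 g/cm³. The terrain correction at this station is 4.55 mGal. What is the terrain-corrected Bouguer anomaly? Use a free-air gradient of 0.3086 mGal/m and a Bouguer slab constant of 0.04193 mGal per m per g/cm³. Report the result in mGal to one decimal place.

Drift-corrected reading = 979322.70 − (0.142) = 979322.558 mGal
Free-air correction = 0.3086 × 171.8 = 53.02 mGal
Free-air anomaly = 979322.558 − 979219.79 + (53.02) = 155.788 mGal
Bouguer slab correction = 0.04193 × 2.74 × 171.8 = 19.74 mGal
Simple Bouguer anomaly = 155.788 − (19.74) = 136.048 mGal
Complete Bouguer anomaly = 136.048 + 4.55 = 140.598 mGal

140.6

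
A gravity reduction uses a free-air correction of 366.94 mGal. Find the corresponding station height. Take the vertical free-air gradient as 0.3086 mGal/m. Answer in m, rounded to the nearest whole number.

1189

h = 366.94 / 0.3086 = 1189.05 m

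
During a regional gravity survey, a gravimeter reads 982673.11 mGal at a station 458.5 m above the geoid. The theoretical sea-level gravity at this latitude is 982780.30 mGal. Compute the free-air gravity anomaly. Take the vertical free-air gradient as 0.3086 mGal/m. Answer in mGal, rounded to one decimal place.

Free-air correction = 0.3086 × 458.5 = 141.49 mGal
Free-air anomaly = 982673.11 − 982780.30 + (141.49) = 34.30 mGal

34.3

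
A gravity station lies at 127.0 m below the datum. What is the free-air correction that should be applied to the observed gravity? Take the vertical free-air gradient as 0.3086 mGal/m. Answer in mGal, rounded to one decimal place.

Free-air correction = 0.3086 × -127.0 = -39.2 mGal

-39.2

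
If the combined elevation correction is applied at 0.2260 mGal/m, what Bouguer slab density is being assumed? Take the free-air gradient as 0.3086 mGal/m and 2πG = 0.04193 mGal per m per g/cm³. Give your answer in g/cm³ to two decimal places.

1.97

0.2260 = 0.3086 − 0.04193 × ρ
ρ = (0.3086 − 0.2260) / 0.04193 = 1.97 g/cm³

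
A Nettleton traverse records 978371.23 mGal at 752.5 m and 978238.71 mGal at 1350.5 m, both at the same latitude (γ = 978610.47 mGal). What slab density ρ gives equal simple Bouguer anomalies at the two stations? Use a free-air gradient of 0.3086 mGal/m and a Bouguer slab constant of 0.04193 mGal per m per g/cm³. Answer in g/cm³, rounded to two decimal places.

2.07

Δg_obs = 978238.71 − 978371.23 = -132.52 mGal over Δh = 1350.5 − 752.5 = 598.0 m
Equal Bouguer anomalies ⇒ Δg_obs + (0.3086 − 0.04193ρ)·Δh = 0
0.3086 − 0.04193ρ = −Δg_obs/Δh = 0.22161
ρ = (0.3086 − 0.22161) / 0.04193 = 2.07 g/cm³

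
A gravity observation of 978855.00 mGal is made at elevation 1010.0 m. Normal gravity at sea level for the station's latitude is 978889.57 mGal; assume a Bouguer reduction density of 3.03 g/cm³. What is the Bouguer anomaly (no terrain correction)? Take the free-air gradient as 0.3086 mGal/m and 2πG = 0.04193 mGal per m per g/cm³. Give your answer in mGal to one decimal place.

148.8

Free-air correction = 0.3086 × 1010.0 = 311.69 mGal
Free-air anomaly = 978855.00 − 978889.57 + (311.69) = 277.12 mGal
Bouguer slab correction = 0.04193 × 3.03 × 1010.0 = 128.32 mGal
Simple Bouguer anomaly = 277.12 − (128.32) = 148.80 mGal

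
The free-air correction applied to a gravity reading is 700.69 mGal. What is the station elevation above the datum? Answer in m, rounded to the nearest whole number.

2271

h = 700.69 / 0.3086 = 2270.54 m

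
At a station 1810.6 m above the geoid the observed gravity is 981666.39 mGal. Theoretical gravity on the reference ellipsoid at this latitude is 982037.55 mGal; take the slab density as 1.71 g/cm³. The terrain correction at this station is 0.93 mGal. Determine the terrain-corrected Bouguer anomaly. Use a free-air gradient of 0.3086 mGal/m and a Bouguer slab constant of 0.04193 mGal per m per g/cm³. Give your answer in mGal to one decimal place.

Free-air correction = 0.3086 × 1810.6 = 558.75 mGal
Free-air anomaly = 981666.39 − 982037.55 + (558.75) = 187.59 mGal
Bouguer slab correction = 0.04193 × 1.71 × 1810.6 = 129.82 mGal
Simple Bouguer anomaly = 187.59 − (129.82) = 57.77 mGal
Complete Bouguer anomaly = 57.77 + 0.93 = 58.70 mGal

58.7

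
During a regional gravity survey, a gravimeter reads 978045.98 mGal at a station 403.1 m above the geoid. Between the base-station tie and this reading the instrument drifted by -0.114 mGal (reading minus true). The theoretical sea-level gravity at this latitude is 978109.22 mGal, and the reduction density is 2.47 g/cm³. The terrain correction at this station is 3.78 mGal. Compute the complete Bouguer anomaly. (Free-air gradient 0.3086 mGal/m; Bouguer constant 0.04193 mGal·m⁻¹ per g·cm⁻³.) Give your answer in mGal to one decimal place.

23.3

Drift-corrected reading = 978045.98 − (-0.114) = 978046.094 mGal
Free-air correction = 0.3086 × 403.1 = 124.40 mGal
Free-air anomaly = 978046.094 − 978109.22 + (124.40) = 61.274 mGal
Bouguer slab correction = 0.04193 × 2.47 × 403.1 = 41.75 mGal
Simple Bouguer anomaly = 61.274 − (41.75) = 19.524 mGal
Complete Bouguer anomaly = 19.524 + 3.78 = 23.304 mGal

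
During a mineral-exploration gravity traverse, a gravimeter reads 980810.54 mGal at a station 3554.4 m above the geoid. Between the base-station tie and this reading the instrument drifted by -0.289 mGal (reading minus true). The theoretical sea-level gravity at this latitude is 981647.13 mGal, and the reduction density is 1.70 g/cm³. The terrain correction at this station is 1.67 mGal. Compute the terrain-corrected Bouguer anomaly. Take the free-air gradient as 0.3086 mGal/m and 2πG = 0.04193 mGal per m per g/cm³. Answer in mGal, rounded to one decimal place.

Drift-corrected reading = 980810.54 − (-0.289) = 980810.829 mGal
Free-air correction = 0.3086 × 3554.4 = 1096.89 mGal
Free-air anomaly = 980810.829 − 981647.13 + (1096.89) = 260.589 mGal
Bouguer slab correction = 0.04193 × 1.70 × 3554.4 = 253.36 mGal
Simple Bouguer anomaly = 260.589 − (253.36) = 7.229 mGal
Complete Bouguer anomaly = 7.229 + 1.67 = 8.899 mGal

8.9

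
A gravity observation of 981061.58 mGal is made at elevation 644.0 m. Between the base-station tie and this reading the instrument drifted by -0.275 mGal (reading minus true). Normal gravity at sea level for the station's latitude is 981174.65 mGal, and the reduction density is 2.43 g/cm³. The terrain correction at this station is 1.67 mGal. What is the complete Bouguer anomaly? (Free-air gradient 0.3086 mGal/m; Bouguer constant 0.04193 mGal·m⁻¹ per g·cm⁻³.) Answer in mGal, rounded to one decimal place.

Drift-corrected reading = 981061.58 − (-0.275) = 981061.855 mGal
Free-air correction = 0.3086 × 644.0 = 198.74 mGal
Free-air anomaly = 981061.855 − 981174.65 + (198.74) = 85.945 mGal
Bouguer slab correction = 0.04193 × 2.43 × 644.0 = 65.62 mGal
Simple Bouguer anomaly = 85.945 − (65.62) = 20.325 mGal
Complete Bouguer anomaly = 20.325 + 1.67 = 21.995 mGal

22.0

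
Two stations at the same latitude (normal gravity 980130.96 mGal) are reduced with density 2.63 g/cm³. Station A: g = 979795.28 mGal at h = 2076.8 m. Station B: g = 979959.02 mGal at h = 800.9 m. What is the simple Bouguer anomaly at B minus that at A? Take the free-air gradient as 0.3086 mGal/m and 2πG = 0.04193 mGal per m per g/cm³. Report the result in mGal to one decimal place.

-89.3

Δg_SB(A) = 979795.28 − 980130.96 + 0.3086×2076.8 − 0.04193×2.63×2076.8 = 76.20 mGal
Δg_SB(B) = 979959.02 − 980130.96 + 0.3086×800.9 − 0.04193×2.63×800.9 = -13.10 mGal
Difference = -13.10 − (76.20) = -89.30 mGal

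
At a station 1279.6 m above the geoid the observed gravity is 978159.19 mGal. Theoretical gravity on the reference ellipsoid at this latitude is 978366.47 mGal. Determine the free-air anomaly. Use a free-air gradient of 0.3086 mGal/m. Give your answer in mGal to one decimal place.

187.6

Free-air correction = 0.3086 × 1279.6 = 394.88 mGal
Free-air anomaly = 978159.19 − 978366.47 + (394.88) = 187.60 mGal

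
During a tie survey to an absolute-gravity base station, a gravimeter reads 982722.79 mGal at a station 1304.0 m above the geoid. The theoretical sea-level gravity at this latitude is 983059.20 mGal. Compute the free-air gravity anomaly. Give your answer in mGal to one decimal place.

66.0

Free-air correction = 0.3086 × 1304.0 = 402.41 mGal
Free-air anomaly = 982722.79 − 983059.20 + (402.41) = 66.00 mGal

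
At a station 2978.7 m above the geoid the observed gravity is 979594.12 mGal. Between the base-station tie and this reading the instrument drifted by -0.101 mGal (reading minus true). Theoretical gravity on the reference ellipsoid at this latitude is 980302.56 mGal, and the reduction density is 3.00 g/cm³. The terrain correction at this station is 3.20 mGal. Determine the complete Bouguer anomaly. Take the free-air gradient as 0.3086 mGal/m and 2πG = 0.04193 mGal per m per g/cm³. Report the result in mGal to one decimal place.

Drift-corrected reading = 979594.12 − (-0.101) = 979594.221 mGal
Free-air correction = 0.3086 × 2978.7 = 919.23 mGal
Free-air anomaly = 979594.221 − 980302.56 + (919.23) = 210.891 mGal
Bouguer slab correction = 0.04193 × 3.00 × 2978.7 = 374.69 mGal
Simple Bouguer anomaly = 210.891 − (374.69) = -163.799 mGal
Complete Bouguer anomaly = -163.799 + 3.20 = -160.599 mGal

-160.6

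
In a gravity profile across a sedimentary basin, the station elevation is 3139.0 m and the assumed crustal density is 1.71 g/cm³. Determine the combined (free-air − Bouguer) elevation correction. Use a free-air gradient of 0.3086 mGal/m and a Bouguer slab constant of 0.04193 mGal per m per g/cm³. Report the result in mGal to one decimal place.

743.6

Combined gradient = 0.3086 − 0.04193 × 1.71 = 0.2368997 mGal/m
Combined elevation correction = 0.2368997 × 3139.0 = 743.6 mGal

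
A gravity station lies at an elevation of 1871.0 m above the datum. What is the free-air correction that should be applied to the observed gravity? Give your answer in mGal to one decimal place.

Free-air correction = 0.3086 × 1871.0 = 577.4 mGal

577.4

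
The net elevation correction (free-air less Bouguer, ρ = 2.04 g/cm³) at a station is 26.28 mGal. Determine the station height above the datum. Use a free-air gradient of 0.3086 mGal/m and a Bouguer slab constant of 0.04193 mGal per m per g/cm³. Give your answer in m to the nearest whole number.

Combined gradient = 0.3086 − 0.04193 × 2.04 = 0.2230628 mGal/m
h = 26.28 / 0.2230628 = 117.81 m

118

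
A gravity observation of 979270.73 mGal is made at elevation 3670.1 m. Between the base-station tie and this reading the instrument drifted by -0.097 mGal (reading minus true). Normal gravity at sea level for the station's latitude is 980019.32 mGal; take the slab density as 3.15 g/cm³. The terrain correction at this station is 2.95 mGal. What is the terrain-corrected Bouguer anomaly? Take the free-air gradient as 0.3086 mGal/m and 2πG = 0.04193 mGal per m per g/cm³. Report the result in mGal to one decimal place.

-97.7

Drift-corrected reading = 979270.73 − (-0.097) = 979270.827 mGal
Free-air correction = 0.3086 × 3670.1 = 1132.59 mGal
Free-air anomaly = 979270.827 − 980019.32 + (1132.59) = 384.097 mGal
Bouguer slab correction = 0.04193 × 3.15 × 3670.1 = 484.74 mGal
Simple Bouguer anomaly = 384.097 − (484.74) = -100.643 mGal
Complete Bouguer anomaly = -100.643 + 2.95 = -97.693 mGal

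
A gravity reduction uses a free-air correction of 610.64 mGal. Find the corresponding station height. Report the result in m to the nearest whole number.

1979

h = 610.64 / 0.3086 = 1978.74 m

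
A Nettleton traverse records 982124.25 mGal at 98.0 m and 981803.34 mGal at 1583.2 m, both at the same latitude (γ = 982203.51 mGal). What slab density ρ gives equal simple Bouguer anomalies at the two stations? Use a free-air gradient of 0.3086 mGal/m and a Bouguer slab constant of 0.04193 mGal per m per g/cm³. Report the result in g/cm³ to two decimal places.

Δg_obs = 981803.34 − 982124.25 = -320.91 mGal over Δh = 1583.2 − 98.0 = 1485.2 m
Equal Bouguer anomalies ⇒ Δg_obs + (0.3086 − 0.04193ρ)·Δh = 0
0.3086 − 0.04193ρ = −Δg_obs/Δh = 0.21607
ρ = (0.3086 − 0.21607) / 0.04193 = 2.21 g/cm³

2.21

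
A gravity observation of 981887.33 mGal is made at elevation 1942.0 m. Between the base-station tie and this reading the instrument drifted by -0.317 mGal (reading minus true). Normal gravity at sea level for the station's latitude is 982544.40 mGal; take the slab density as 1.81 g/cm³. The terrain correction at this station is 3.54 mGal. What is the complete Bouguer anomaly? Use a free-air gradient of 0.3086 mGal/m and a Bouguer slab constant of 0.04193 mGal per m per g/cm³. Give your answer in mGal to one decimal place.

-201.3

Drift-corrected reading = 981887.33 − (-0.317) = 981887.647 mGal
Free-air correction = 0.3086 × 1942.0 = 599.30 mGal
Free-air anomaly = 981887.647 − 982544.40 + (599.30) = -57.453 mGal
Bouguer slab correction = 0.04193 × 1.81 × 1942.0 = 147.38 mGal
Simple Bouguer anomaly = -57.453 − (147.38) = -204.833 mGal
Complete Bouguer anomaly = -204.833 + 3.54 = -201.293 mGal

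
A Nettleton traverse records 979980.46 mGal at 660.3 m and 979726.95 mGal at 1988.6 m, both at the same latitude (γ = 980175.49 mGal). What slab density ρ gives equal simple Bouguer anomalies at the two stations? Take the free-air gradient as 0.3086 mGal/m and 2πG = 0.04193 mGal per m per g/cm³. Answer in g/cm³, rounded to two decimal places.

2.81

Δg_obs = 979726.95 − 979980.46 = -253.51 mGal over Δh = 1988.6 − 660.3 = 1328.3 m
Equal Bouguer anomalies ⇒ Δg_obs + (0.3086 − 0.04193ρ)·Δh = 0
0.3086 − 0.04193ρ = −Δg_obs/Δh = 0.19085
ρ = (0.3086 − 0.19085) / 0.04193 = 2.81 g/cm³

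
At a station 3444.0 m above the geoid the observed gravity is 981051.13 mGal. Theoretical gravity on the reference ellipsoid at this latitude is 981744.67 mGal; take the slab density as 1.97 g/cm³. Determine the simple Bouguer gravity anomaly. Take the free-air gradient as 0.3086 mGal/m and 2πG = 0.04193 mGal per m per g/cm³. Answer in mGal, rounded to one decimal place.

Free-air correction = 0.3086 × 3444.0 = 1062.82 mGal
Free-air anomaly = 981051.13 − 981744.67 + (1062.82) = 369.28 mGal
Bouguer slab correction = 0.04193 × 1.97 × 3444.0 = 284.48 mGal
Simple Bouguer anomaly = 369.28 − (284.48) = 84.80 mGal

84.8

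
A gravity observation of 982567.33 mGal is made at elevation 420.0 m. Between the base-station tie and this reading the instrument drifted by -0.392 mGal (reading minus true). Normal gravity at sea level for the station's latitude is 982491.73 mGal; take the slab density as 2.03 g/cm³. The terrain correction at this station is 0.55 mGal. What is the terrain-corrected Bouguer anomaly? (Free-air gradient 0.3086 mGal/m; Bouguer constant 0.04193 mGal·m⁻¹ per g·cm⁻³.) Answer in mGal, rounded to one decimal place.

170.4

Drift-corrected reading = 982567.33 − (-0.392) = 982567.722 mGal
Free-air correction = 0.3086 × 420.0 = 129.61 mGal
Free-air anomaly = 982567.722 − 982491.73 + (129.61) = 205.602 mGal
Bouguer slab correction = 0.04193 × 2.03 × 420.0 = 35.75 mGal
Simple Bouguer anomaly = 205.602 − (35.75) = 169.852 mGal
Complete Bouguer anomaly = 169.852 + 0.55 = 170.402 mGal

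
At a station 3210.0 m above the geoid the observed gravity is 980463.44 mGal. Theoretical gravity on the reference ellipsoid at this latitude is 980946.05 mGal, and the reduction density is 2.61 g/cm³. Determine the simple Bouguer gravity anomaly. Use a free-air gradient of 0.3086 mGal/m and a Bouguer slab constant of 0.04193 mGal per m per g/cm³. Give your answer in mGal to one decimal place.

Free-air correction = 0.3086 × 3210.0 = 990.61 mGal
Free-air anomaly = 980463.44 − 980946.05 + (990.61) = 508.00 mGal
Bouguer slab correction = 0.04193 × 2.61 × 3210.0 = 351.29 mGal
Simple Bouguer anomaly = 508.00 − (351.29) = 156.71 mGal

156.7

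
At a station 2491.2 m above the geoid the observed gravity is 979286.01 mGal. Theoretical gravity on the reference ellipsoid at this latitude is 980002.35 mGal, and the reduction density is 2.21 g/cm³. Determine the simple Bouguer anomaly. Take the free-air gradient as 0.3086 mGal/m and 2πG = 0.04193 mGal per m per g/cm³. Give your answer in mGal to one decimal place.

Free-air correction = 0.3086 × 2491.2 = 768.78 mGal
Free-air anomaly = 979286.01 − 980002.35 + (768.78) = 52.44 mGal
Bouguer slab correction = 0.04193 × 2.21 × 2491.2 = 230.85 mGal
Simple Bouguer anomaly = 52.44 − (230.85) = -178.41 mGal

-178.4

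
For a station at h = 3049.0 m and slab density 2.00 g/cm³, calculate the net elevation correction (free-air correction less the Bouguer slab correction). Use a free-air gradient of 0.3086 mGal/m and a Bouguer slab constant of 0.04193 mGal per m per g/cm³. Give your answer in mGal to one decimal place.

685.2

Combined gradient = 0.3086 − 0.04193 × 2.00 = 0.2247400 mGal/m
Combined elevation correction = 0.2247400 × 3049.0 = 685.2 mGal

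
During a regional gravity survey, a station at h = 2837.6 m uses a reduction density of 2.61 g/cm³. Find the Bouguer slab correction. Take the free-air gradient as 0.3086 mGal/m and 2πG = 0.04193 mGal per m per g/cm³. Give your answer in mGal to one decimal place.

Bouguer slab correction = 0.04193 × 2.61 × 2837.6 = 310.5 mGal

310.5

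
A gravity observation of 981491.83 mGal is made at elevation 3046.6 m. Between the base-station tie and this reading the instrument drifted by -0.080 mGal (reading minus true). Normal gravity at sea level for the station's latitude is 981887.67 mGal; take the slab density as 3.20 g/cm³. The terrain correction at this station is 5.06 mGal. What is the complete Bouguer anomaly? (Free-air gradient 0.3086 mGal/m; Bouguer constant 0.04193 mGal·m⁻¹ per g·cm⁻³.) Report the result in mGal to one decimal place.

Drift-corrected reading = 981491.83 − (-0.080) = 981491.910 mGal
Free-air correction = 0.3086 × 3046.6 = 940.18 mGal
Free-air anomaly = 981491.910 − 981887.67 + (940.18) = 544.420 mGal
Bouguer slab correction = 0.04193 × 3.20 × 3046.6 = 408.78 mGal
Simple Bouguer anomaly = 544.420 − (408.78) = 135.640 mGal
Complete Bouguer anomaly = 135.640 + 5.06 = 140.700 mGal

140.7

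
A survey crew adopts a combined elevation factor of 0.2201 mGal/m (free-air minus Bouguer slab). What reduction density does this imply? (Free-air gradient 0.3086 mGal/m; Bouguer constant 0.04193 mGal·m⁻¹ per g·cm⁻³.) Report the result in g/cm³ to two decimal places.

2.11

0.2201 = 0.3086 − 0.04193 × ρ
ρ = (0.3086 − 0.2201) / 0.04193 = 2.11 g/cm³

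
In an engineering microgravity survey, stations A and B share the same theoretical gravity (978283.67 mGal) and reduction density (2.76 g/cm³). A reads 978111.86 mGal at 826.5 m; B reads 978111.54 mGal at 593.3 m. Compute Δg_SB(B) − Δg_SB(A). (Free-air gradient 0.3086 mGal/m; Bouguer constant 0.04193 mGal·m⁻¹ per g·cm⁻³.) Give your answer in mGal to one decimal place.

Δg_SB(A) = 978111.86 − 978283.67 + 0.3086×826.5 − 0.04193×2.76×826.5 = -12.40 mGal
Δg_SB(B) = 978111.54 − 978283.67 + 0.3086×593.3 − 0.04193×2.76×593.3 = -57.70 mGal
Difference = -57.70 − (-12.40) = -45.30 mGal

-45.3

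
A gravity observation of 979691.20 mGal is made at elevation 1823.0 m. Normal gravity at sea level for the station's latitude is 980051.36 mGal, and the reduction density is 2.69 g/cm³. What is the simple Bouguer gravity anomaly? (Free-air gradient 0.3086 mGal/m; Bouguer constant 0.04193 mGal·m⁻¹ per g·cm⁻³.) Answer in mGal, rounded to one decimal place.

-3.2

Free-air correction = 0.3086 × 1823.0 = 562.58 mGal
Free-air anomaly = 979691.20 − 980051.36 + (562.58) = 202.42 mGal
Bouguer slab correction = 0.04193 × 2.69 × 1823.0 = 205.62 mGal
Simple Bouguer anomaly = 202.42 − (205.62) = -3.20 mGal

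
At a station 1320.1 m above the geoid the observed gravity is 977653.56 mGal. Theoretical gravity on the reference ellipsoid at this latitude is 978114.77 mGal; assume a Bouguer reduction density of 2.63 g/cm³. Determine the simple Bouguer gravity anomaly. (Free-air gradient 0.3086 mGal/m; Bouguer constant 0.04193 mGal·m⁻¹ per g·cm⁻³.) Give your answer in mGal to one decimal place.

-199.4

Free-air correction = 0.3086 × 1320.1 = 407.38 mGal
Free-air anomaly = 977653.56 − 978114.77 + (407.38) = -53.83 mGal
Bouguer slab correction = 0.04193 × 2.63 × 1320.1 = 145.58 mGal
Simple Bouguer anomaly = -53.83 − (145.58) = -199.41 mGal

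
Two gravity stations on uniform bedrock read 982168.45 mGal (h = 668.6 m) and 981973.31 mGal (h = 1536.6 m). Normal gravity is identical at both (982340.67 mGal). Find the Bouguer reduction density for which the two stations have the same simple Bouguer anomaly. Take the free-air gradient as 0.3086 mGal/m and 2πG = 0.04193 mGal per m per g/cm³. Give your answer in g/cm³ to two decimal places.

2.00

Δg_obs = 981973.31 − 982168.45 = -195.14 mGal over Δh = 1536.6 − 668.6 = 868.0 m
Equal Bouguer anomalies ⇒ Δg_obs + (0.3086 − 0.04193ρ)·Δh = 0
0.3086 − 0.04193ρ = −Δg_obs/Δh = 0.22482
ρ = (0.3086 − 0.22482) / 0.04193 = 2.00 g/cm³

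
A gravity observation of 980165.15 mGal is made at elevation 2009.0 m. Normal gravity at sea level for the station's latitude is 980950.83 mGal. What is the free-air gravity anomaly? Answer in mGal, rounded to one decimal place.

-165.7

Free-air correction = 0.3086 × 2009.0 = 619.98 mGal
Free-air anomaly = 980165.15 − 980950.83 + (619.98) = -165.70 mGal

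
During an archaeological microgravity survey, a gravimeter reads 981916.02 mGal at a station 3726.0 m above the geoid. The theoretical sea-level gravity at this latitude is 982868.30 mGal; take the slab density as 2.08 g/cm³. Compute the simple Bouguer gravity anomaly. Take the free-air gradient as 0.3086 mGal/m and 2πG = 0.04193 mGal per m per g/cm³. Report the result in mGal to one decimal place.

-127.4

Free-air correction = 0.3086 × 3726.0 = 1149.84 mGal
Free-air anomaly = 981916.02 − 982868.30 + (1149.84) = 197.56 mGal
Bouguer slab correction = 0.04193 × 2.08 × 3726.0 = 324.96 mGal
Simple Bouguer anomaly = 197.56 − (324.96) = -127.40 mGal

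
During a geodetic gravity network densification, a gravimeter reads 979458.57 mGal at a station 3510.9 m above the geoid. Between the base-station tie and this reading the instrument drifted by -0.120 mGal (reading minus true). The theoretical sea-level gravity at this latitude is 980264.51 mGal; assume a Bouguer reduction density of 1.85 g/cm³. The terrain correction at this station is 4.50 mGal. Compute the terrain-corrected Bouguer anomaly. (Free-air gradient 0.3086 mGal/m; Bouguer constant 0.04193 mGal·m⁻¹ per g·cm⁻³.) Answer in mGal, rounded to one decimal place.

Drift-corrected reading = 979458.57 − (-0.120) = 979458.690 mGal
Free-air correction = 0.3086 × 3510.9 = 1083.46 mGal
Free-air anomaly = 979458.690 − 980264.51 + (1083.46) = 277.640 mGal
Bouguer slab correction = 0.04193 × 1.85 × 3510.9 = 272.34 mGal
Simple Bouguer anomaly = 277.640 − (272.34) = 5.300 mGal
Complete Bouguer anomaly = 5.300 + 4.50 = 9.800 mGal

9.8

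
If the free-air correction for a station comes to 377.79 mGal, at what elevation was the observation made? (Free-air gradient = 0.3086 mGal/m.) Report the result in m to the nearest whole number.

1224

h = 377.79 / 0.3086 = 1224.21 m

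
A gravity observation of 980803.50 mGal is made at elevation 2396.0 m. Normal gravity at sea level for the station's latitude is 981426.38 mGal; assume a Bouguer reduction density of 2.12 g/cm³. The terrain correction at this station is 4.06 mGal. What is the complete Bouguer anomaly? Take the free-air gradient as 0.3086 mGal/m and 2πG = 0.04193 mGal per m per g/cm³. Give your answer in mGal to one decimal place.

Free-air correction = 0.3086 × 2396.0 = 739.41 mGal
Free-air anomaly = 980803.50 − 981426.38 + (739.41) = 116.53 mGal
Bouguer slab correction = 0.04193 × 2.12 × 2396.0 = 212.98 mGal
Simple Bouguer anomaly = 116.53 − (212.98) = -96.45 mGal
Complete Bouguer anomaly = -96.45 + 4.06 = -92.39 mGal

-92.4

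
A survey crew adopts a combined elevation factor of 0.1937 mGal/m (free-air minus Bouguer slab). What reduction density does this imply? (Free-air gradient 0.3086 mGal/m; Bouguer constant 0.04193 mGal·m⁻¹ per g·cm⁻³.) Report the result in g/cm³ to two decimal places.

0.1937 = 0.3086 − 0.04193 × ρ
ρ = (0.3086 − 0.1937) / 0.04193 = 2.74 g/cm³

2.74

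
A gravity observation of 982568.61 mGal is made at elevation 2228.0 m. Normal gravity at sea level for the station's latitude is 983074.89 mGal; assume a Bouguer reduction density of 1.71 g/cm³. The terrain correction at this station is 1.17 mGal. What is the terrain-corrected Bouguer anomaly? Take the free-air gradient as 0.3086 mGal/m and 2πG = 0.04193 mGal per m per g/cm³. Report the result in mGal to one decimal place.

Free-air correction = 0.3086 × 2228.0 = 687.56 mGal
Free-air anomaly = 982568.61 − 983074.89 + (687.56) = 181.28 mGal
Bouguer slab correction = 0.04193 × 1.71 × 2228.0 = 159.75 mGal
Simple Bouguer anomaly = 181.28 − (159.75) = 21.53 mGal
Complete Bouguer anomaly = 21.53 + 1.17 = 22.70 mGal

22.7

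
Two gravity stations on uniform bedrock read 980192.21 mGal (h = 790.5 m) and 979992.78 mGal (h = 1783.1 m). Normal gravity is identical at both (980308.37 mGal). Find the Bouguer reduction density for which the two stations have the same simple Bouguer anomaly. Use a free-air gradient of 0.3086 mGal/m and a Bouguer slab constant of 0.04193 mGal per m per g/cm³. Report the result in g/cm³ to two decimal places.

Δg_obs = 979992.78 − 980192.21 = -199.43 mGal over Δh = 1783.1 − 790.5 = 992.6 m
Equal Bouguer anomalies ⇒ Δg_obs + (0.3086 − 0.04193ρ)·Δh = 0
0.3086 − 0.04193ρ = −Δg_obs/Δh = 0.20092
ρ = (0.3086 − 0.20092) / 0.04193 = 2.57 g/cm³

2.57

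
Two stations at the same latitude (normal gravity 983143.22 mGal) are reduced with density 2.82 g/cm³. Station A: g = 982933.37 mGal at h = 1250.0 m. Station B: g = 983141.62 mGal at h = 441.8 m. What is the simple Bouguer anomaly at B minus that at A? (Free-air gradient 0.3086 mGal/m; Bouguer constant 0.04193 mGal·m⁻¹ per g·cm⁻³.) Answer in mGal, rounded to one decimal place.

Δg_SB(A) = 982933.37 − 983143.22 + 0.3086×1250.0 − 0.04193×2.82×1250.0 = 28.10 mGal
Δg_SB(B) = 983141.62 − 983143.22 + 0.3086×441.8 − 0.04193×2.82×441.8 = 82.50 mGal
Difference = 82.50 − (28.10) = 54.40 mGal

54.4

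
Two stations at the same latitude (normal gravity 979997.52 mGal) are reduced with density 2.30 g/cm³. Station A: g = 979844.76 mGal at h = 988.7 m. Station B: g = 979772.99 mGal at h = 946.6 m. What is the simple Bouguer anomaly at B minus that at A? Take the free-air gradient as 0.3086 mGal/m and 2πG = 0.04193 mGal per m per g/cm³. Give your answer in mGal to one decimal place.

-80.7

Δg_SB(A) = 979844.76 − 979997.52 + 0.3086×988.7 − 0.04193×2.30×988.7 = 57.00 mGal
Δg_SB(B) = 979772.99 − 979997.52 + 0.3086×946.6 − 0.04193×2.30×946.6 = -23.70 mGal
Difference = -23.70 − (57.00) = -80.70 mGal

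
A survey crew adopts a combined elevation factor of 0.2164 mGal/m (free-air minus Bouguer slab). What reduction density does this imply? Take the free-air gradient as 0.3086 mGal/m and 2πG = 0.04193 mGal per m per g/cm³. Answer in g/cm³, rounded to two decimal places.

2.20

0.2164 = 0.3086 − 0.04193 × ρ
ρ = (0.3086 − 0.2164) / 0.04193 = 2.20 g/cm³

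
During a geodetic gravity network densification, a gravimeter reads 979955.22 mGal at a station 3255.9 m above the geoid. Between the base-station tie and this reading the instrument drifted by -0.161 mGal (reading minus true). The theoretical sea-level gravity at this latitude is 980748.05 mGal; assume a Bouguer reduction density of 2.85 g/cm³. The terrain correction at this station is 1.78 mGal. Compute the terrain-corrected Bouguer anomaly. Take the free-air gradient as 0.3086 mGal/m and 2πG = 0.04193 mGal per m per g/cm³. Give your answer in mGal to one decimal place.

-175.2

Drift-corrected reading = 979955.22 − (-0.161) = 979955.381 mGal
Free-air correction = 0.3086 × 3255.9 = 1004.77 mGal
Free-air anomaly = 979955.381 − 980748.05 + (1004.77) = 212.101 mGal
Bouguer slab correction = 0.04193 × 2.85 × 3255.9 = 389.08 mGal
Simple Bouguer anomaly = 212.101 − (389.08) = -176.979 mGal
Complete Bouguer anomaly = -176.979 + 1.78 = -175.199 mGal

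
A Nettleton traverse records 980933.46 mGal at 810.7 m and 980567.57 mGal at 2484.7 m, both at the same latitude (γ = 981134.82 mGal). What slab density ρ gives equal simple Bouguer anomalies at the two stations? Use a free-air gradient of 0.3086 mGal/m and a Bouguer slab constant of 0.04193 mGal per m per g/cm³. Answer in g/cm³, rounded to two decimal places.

2.15

Δg_obs = 980567.57 − 980933.46 = -365.89 mGal over Δh = 2484.7 − 810.7 = 1674.0 m
Equal Bouguer anomalies ⇒ Δg_obs + (0.3086 − 0.04193ρ)·Δh = 0
0.3086 − 0.04193ρ = −Δg_obs/Δh = 0.21857
ρ = (0.3086 − 0.21857) / 0.04193 = 2.15 g/cm³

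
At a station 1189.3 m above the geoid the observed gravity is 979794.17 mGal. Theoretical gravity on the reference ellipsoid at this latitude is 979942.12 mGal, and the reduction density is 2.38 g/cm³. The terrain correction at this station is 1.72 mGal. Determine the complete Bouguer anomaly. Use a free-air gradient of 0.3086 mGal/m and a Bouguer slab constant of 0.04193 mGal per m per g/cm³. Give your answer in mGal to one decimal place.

Free-air correction = 0.3086 × 1189.3 = 367.02 mGal
Free-air anomaly = 979794.17 − 979942.12 + (367.02) = 219.07 mGal
Bouguer slab correction = 0.04193 × 2.38 × 1189.3 = 118.68 mGal
Simple Bouguer anomaly = 219.07 − (118.68) = 100.39 mGal
Complete Bouguer anomaly = 100.39 + 1.72 = 102.11 mGal

102.1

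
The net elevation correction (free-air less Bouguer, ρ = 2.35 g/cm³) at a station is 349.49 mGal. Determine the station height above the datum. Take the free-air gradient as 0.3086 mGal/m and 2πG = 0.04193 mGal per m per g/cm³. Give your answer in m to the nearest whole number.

1664

Combined gradient = 0.3086 − 0.04193 × 2.35 = 0.2100645 mGal/m
h = 349.49 / 0.2100645 = 1663.73 m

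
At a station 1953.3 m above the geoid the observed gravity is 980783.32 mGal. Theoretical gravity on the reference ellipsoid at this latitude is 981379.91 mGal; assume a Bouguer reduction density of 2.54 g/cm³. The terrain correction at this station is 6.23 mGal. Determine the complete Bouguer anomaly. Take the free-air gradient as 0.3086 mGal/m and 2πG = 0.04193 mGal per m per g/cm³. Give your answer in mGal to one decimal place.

-195.6

Free-air correction = 0.3086 × 1953.3 = 602.79 mGal
Free-air anomaly = 980783.32 − 981379.91 + (602.79) = 6.20 mGal
Bouguer slab correction = 0.04193 × 2.54 × 1953.3 = 208.03 mGal
Simple Bouguer anomaly = 6.20 − (208.03) = -201.83 mGal
Complete Bouguer anomaly = -201.83 + 6.23 = -195.60 mGal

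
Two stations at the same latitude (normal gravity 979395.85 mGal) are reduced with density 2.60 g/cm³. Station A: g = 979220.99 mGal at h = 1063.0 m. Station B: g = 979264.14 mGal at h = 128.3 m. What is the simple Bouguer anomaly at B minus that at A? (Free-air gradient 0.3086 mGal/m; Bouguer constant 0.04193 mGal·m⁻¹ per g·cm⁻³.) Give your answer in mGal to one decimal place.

Δg_SB(A) = 979220.99 − 979395.85 + 0.3086×1063.0 − 0.04193×2.60×1063.0 = 37.30 mGal
Δg_SB(B) = 979264.14 − 979395.85 + 0.3086×128.3 − 0.04193×2.60×128.3 = -106.10 mGal
Difference = -106.10 − (37.30) = -143.40 mGal

-143.4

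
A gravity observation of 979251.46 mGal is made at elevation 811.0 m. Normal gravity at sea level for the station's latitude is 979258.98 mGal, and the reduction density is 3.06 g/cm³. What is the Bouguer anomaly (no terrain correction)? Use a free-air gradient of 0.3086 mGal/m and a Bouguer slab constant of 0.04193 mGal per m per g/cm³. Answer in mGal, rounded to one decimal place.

Free-air correction = 0.3086 × 811.0 = 250.27 mGal
Free-air anomaly = 979251.46 − 979258.98 + (250.27) = 242.75 mGal
Bouguer slab correction = 0.04193 × 3.06 × 811.0 = 104.06 mGal
Simple Bouguer anomaly = 242.75 − (104.06) = 138.69 mGal

138.7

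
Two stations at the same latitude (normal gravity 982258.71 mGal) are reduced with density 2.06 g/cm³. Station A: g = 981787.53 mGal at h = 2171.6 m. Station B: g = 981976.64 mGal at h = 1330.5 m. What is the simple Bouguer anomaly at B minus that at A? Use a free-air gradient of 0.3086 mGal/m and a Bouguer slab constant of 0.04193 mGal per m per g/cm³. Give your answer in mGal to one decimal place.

Δg_SB(A) = 981787.53 − 982258.71 + 0.3086×2171.6 − 0.04193×2.06×2171.6 = 11.40 mGal
Δg_SB(B) = 981976.64 − 982258.71 + 0.3086×1330.5 − 0.04193×2.06×1330.5 = 13.60 mGal
Difference = 13.60 − (11.40) = 2.20 mGal

2.2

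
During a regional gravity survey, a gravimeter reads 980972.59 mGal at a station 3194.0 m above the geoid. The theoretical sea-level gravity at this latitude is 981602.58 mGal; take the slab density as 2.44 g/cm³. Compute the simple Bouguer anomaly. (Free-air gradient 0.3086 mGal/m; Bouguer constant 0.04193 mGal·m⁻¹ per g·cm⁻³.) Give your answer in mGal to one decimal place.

28.9

Free-air correction = 0.3086 × 3194.0 = 985.67 mGal
Free-air anomaly = 980972.59 − 981602.58 + (985.67) = 355.68 mGal
Bouguer slab correction = 0.04193 × 2.44 × 3194.0 = 326.78 mGal
Simple Bouguer anomaly = 355.68 − (326.78) = 28.90 mGal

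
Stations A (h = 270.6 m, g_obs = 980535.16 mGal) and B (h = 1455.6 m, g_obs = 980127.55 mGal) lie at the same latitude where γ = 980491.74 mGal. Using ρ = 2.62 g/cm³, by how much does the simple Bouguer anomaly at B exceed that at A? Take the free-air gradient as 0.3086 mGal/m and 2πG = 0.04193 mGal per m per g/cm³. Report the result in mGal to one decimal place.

-172.1

Δg_SB(A) = 980535.16 − 980491.74 + 0.3086×270.6 − 0.04193×2.62×270.6 = 97.20 mGal
Δg_SB(B) = 980127.55 − 980491.74 + 0.3086×1455.6 − 0.04193×2.62×1455.6 = -74.90 mGal
Difference = -74.90 − (97.20) = -172.10 mGal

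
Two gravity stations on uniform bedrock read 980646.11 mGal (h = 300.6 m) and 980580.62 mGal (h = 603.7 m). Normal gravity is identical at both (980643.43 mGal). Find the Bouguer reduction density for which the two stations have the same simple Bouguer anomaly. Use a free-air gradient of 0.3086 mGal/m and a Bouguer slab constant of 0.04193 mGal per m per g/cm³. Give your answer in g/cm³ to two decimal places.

2.21

Δg_obs = 980580.62 − 980646.11 = -65.49 mGal over Δh = 603.7 − 300.6 = 303.1 m
Equal Bouguer anomalies ⇒ Δg_obs + (0.3086 − 0.04193ρ)·Δh = 0
0.3086 − 0.04193ρ = −Δg_obs/Δh = 0.21607
ρ = (0.3086 − 0.21607) / 0.04193 = 2.21 g/cm³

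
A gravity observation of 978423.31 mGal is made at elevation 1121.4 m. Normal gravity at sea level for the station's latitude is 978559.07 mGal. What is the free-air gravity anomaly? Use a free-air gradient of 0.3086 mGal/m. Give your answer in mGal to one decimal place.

Free-air correction = 0.3086 × 1121.4 = 346.06 mGal
Free-air anomaly = 978423.31 − 978559.07 + (346.06) = 210.30 mGal

210.3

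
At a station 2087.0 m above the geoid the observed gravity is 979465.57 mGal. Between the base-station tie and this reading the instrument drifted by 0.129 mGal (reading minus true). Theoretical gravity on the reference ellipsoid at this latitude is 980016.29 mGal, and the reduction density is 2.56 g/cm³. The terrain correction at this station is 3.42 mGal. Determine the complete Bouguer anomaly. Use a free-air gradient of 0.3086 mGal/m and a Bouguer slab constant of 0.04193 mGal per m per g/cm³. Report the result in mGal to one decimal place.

Drift-corrected reading = 979465.57 − (0.129) = 979465.441 mGal
Free-air correction = 0.3086 × 2087.0 = 644.05 mGal
Free-air anomaly = 979465.441 − 980016.29 + (644.05) = 93.201 mGal
Bouguer slab correction = 0.04193 × 2.56 × 2087.0 = 224.02 mGal
Simple Bouguer anomaly = 93.201 − (224.02) = -130.819 mGal
Complete Bouguer anomaly = -130.819 + 3.42 = -127.399 mGal

-127.4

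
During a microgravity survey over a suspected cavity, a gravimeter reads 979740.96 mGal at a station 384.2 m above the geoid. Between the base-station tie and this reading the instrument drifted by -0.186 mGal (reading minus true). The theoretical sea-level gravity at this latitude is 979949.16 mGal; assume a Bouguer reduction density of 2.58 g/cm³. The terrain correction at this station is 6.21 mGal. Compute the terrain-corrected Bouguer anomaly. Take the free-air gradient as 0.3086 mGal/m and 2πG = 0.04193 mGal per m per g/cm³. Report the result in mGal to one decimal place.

-124.8

Drift-corrected reading = 979740.96 − (-0.186) = 979741.146 mGal
Free-air correction = 0.3086 × 384.2 = 118.56 mGal
Free-air anomaly = 979741.146 − 979949.16 + (118.56) = -89.454 mGal
Bouguer slab correction = 0.04193 × 2.58 × 384.2 = 41.56 mGal
Simple Bouguer anomaly = -89.454 − (41.56) = -131.014 mGal
Complete Bouguer anomaly = -131.014 + 6.21 = -124.804 mGal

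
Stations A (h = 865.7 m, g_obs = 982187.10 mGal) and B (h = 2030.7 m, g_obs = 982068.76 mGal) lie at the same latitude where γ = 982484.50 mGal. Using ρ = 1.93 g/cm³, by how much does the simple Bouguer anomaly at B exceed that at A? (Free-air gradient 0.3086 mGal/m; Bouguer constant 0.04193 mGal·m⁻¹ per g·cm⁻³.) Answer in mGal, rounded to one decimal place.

Δg_SB(A) = 982187.10 − 982484.50 + 0.3086×865.7 − 0.04193×1.93×865.7 = -100.30 mGal
Δg_SB(B) = 982068.76 − 982484.50 + 0.3086×2030.7 − 0.04193×1.93×2030.7 = 46.60 mGal
Difference = 46.60 − (-100.30) = 146.90 mGal

146.9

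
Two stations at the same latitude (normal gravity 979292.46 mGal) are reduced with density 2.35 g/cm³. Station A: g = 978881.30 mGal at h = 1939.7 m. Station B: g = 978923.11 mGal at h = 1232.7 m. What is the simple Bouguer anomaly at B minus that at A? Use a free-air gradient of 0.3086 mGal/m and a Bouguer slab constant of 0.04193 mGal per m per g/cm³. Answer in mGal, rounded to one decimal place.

Δg_SB(A) = 978881.30 − 979292.46 + 0.3086×1939.7 − 0.04193×2.35×1939.7 = -3.70 mGal
Δg_SB(B) = 978923.11 − 979292.46 + 0.3086×1232.7 − 0.04193×2.35×1232.7 = -110.40 mGal
Difference = -110.40 − (-3.70) = -106.70 mGal

-106.7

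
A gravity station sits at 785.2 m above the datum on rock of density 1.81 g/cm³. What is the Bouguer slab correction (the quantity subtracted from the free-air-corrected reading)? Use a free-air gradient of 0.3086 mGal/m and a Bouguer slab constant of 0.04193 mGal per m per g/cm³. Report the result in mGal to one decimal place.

Bouguer slab correction = 0.04193 × 1.81 × 785.2 = 59.6 mGal

59.6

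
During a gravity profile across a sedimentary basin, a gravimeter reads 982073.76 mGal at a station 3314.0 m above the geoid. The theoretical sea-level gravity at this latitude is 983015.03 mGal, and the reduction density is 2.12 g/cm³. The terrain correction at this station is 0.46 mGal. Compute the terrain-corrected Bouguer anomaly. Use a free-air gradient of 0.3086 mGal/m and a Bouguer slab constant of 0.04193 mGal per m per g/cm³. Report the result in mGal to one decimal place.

-212.7

Free-air correction = 0.3086 × 3314.0 = 1022.70 mGal
Free-air anomaly = 982073.76 − 983015.03 + (1022.70) = 81.43 mGal
Bouguer slab correction = 0.04193 × 2.12 × 3314.0 = 294.59 mGal
Simple Bouguer anomaly = 81.43 − (294.59) = -213.16 mGal
Complete Bouguer anomaly = -213.16 + 0.46 = -212.70 mGal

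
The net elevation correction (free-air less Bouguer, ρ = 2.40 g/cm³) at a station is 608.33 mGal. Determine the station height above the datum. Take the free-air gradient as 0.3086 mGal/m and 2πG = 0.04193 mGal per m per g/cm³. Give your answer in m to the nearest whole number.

2925

Combined gradient = 0.3086 − 0.04193 × 2.40 = 0.2079680 mGal/m
h = 608.33 / 0.2079680 = 2925.11 m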